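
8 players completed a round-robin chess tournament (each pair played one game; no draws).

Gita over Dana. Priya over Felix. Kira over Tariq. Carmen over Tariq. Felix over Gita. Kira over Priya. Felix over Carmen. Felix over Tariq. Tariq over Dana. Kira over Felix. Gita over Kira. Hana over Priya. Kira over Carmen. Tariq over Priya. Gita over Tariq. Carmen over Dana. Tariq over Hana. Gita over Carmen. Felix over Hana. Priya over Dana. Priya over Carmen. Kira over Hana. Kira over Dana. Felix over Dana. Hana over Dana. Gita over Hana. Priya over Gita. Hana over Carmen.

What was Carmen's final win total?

2

Carmen's results: beat Tariq, Dana; lost to Felix, Gita, Hana, Kira, Priya.
That is 2 wins.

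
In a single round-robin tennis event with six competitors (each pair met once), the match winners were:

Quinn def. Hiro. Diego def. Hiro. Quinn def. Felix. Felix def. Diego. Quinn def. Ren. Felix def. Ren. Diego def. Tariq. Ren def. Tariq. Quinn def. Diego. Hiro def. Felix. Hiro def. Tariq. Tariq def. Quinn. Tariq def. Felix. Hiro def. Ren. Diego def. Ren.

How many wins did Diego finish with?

3

Diego's results: beat Ren, Hiro, Tariq; lost to Felix, Quinn.
That is 3 wins.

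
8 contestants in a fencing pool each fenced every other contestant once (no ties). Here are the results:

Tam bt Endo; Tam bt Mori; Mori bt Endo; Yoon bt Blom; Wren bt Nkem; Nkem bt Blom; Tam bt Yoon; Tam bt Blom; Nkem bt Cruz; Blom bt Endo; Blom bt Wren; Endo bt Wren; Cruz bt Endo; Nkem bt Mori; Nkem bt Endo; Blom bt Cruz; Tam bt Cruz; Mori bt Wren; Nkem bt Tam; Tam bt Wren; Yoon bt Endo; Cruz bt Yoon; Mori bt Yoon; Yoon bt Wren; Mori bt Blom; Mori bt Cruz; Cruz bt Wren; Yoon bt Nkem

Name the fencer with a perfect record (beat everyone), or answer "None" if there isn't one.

None

Highest win total is Tam with 6 (out of 7 possible).
Tam lost to Nkem, so no fencer went undefeated.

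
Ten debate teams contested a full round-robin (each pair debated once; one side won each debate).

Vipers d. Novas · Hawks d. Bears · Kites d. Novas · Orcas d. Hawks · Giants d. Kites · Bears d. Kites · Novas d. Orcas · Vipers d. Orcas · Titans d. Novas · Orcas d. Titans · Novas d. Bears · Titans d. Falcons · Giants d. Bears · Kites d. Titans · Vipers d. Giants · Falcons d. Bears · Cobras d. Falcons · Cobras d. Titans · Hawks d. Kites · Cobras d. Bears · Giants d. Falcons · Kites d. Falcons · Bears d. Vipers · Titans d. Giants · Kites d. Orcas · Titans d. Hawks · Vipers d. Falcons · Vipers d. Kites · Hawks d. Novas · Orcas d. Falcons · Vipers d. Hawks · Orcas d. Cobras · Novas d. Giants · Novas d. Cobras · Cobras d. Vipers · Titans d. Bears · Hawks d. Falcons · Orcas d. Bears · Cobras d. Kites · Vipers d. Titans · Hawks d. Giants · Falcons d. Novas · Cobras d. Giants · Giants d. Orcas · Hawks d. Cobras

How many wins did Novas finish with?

4

Novas' results: beat Cobras, Bears, Giants, Orcas; lost to Kites, Falcons, Vipers, Hawks, Titans.
That is 4 wins.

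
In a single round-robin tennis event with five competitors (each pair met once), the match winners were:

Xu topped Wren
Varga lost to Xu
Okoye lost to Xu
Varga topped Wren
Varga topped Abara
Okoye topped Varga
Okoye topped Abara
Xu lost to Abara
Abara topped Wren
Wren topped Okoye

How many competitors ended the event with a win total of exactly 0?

0

Win totals: Wren 1, Varga 2, Okoye 2, Xu 3, Abara 2.
No competitor has exactly 0 wins.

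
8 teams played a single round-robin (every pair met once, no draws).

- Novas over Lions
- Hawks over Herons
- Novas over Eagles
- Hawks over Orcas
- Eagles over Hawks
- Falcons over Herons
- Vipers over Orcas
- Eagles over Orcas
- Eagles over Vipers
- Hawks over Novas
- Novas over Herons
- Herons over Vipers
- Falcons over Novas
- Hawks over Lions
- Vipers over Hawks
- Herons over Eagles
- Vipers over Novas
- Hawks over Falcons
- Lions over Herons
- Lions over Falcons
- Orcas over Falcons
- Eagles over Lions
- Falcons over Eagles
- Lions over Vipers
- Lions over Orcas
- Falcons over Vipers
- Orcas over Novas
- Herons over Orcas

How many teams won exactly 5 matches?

1

Win totals: Falcons 4, Novas 3, Eagles 4, Lions 4, Hawks 5, Herons 3, Vipers 3, Orcas 2.
Exactly 5: Hawks — 1 team.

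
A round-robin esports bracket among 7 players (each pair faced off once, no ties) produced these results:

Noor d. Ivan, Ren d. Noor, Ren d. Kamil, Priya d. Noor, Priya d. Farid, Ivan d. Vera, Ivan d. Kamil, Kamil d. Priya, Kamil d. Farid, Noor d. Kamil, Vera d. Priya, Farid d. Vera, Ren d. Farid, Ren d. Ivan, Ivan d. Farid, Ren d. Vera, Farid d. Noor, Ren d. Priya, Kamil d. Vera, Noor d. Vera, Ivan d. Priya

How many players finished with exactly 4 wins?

Win totals: Ivan 4, Ren 6, Noor 3, Farid 2, Kamil 3, Vera 1, Priya 2.
Exactly 4: Ivan — 1 player.

1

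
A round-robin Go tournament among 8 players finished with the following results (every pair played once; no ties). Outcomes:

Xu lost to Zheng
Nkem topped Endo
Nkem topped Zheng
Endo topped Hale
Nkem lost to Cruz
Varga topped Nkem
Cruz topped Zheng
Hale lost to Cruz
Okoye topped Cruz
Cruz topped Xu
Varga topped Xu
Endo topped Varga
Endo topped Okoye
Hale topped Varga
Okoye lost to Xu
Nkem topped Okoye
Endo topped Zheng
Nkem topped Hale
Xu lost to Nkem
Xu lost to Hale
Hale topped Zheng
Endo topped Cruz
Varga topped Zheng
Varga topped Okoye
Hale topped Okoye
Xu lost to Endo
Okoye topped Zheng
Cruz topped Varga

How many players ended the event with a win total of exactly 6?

1

Win totals: Nkem 5, Cruz 5, Hale 4, Endo 6, Zheng 1, Xu 1, Okoye 2, Varga 4.
Exactly 6: Endo — 1 player.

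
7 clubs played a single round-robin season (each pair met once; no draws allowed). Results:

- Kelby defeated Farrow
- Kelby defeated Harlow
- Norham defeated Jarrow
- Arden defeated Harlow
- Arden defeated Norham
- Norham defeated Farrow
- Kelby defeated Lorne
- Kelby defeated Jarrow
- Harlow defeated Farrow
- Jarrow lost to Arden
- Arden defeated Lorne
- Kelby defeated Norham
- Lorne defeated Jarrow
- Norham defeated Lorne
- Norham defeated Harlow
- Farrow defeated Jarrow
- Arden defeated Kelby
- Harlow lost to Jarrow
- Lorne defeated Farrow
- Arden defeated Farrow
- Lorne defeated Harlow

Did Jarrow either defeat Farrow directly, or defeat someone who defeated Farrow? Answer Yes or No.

Yes

Jarrow did not beat Farrow directly.
Jarrow beat Harlow. Of those, Harlow beat Farrow.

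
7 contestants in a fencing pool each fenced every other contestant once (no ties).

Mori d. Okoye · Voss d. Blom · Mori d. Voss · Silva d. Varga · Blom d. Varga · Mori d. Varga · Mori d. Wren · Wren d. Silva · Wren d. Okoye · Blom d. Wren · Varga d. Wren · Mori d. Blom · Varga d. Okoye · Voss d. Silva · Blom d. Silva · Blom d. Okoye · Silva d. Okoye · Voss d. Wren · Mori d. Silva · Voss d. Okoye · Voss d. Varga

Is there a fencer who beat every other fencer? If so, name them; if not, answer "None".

Mori has 6 wins out of 6 opponents — a perfect record.

Mori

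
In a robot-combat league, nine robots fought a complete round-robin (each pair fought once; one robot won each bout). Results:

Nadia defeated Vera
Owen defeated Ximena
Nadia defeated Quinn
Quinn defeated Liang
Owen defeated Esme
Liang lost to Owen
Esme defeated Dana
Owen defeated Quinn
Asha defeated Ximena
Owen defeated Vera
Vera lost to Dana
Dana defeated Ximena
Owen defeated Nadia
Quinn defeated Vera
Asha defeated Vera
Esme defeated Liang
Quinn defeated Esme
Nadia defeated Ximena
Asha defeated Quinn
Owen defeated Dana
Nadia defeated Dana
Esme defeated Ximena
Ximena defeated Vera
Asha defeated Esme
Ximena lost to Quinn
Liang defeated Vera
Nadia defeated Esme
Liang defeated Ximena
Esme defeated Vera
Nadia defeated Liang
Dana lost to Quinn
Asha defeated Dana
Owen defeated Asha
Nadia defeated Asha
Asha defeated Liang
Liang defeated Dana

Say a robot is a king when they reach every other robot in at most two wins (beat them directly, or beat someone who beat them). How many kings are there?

Vera cannot reach Owen, Asha, Quinn, Liang, Nadia, Ximena, Dana, Esme in two steps.
Owen reaches everyone (king).
Asha cannot reach Owen, Nadia in two steps.
Quinn cannot reach Owen, Asha, Nadia in two steps.
Liang cannot reach Owen, Asha, Quinn, Nadia, Esme in two steps.
Nadia cannot reach Owen in two steps.
Ximena cannot reach Owen, Asha, Quinn, Liang, Nadia, Dana, Esme in two steps.
Dana cannot reach Owen, Asha, Quinn, Liang, Nadia, Esme in two steps.
Esme cannot reach Owen, Asha, Quinn, Nadia in two steps.
Kings: Owen — 1.

1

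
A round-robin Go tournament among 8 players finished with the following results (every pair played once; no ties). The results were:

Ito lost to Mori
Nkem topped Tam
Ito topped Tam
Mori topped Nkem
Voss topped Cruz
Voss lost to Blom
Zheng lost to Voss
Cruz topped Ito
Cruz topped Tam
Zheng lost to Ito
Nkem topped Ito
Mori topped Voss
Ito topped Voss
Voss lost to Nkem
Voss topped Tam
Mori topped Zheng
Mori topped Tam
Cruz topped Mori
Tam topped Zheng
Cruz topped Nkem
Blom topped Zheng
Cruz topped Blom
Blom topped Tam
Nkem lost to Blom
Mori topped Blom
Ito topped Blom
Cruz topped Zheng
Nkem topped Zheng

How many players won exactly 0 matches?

Win totals: Tam 1, Ito 4, Zheng 0, Blom 4, Voss 3, Mori 6, Nkem 4, Cruz 6.
Exactly 0: Zheng — 1 player.

1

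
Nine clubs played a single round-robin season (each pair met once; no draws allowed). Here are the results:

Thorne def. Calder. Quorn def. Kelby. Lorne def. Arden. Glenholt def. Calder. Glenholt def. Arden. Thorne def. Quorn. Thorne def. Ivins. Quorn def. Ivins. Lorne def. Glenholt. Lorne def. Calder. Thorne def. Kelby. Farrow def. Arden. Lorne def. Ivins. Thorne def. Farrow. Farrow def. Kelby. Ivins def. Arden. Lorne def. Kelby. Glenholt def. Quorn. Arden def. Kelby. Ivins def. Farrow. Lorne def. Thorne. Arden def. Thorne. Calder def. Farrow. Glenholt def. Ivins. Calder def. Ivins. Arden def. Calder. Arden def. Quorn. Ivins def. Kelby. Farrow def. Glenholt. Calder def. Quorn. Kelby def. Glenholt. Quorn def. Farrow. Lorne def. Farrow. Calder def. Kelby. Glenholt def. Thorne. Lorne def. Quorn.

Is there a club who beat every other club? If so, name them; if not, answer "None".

Lorne

Lorne has 8 wins out of 8 opponents — a perfect record.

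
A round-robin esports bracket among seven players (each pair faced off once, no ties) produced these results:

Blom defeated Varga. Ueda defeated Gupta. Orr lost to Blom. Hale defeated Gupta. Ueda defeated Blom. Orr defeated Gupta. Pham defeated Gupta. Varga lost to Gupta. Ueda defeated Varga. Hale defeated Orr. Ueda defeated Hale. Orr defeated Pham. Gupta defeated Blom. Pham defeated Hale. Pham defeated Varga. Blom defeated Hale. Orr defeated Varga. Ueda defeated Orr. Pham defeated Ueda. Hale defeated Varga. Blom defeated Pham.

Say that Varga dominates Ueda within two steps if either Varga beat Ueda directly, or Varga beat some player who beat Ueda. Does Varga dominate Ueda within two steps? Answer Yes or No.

Varga did not beat Ueda directly.
Varga beat no one, so there is no intermediate player.

No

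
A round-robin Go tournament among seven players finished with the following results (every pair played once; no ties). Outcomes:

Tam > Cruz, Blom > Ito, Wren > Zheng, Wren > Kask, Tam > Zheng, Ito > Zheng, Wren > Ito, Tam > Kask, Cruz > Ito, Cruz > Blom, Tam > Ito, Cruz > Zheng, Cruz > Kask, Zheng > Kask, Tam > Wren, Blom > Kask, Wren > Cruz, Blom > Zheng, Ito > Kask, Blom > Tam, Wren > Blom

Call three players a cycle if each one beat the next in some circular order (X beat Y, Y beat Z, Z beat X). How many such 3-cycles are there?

2

Win totals: Blom 4, Cruz 4, Tam 5, Kask 0, Ito 2, Zheng 1, Wren 5.
A player with w wins dominates both others in C(w,2) triples; summing gives 6 + 6 + 10 + 0 + 1 + 0 + 10 = 33 transitive triples.
Total triples C(7,3) = 35, so cyclic triples = 35 − 33 = 2.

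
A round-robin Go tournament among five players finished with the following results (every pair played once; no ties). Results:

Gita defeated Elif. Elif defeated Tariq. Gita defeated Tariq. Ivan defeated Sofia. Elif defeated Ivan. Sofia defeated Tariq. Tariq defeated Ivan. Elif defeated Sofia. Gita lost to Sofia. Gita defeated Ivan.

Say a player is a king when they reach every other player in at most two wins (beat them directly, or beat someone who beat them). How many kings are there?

Tariq cannot reach Gita, Elif in two steps.
Sofia reaches everyone (king).
Gita reaches everyone (king).
Elif reaches everyone (king).
Ivan cannot reach Elif in two steps.
Kings: Sofia, Gita, Elif — 3.

3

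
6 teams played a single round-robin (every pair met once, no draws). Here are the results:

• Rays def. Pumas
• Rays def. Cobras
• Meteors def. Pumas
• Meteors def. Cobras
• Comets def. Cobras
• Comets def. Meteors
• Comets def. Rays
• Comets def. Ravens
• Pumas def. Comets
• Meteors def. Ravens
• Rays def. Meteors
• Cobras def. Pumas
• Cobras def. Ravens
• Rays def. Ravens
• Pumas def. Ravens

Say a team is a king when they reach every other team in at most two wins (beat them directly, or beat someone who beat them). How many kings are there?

3

Rays reaches everyone (king).
Comets reaches everyone (king).
Pumas reaches everyone (king).
Cobras cannot reach Rays, Meteors in two steps.
Ravens cannot reach Rays, Comets, Pumas, Cobras, Meteors in two steps.
Meteors cannot reach Rays in two steps.
Kings: Rays, Comets, Pumas — 3.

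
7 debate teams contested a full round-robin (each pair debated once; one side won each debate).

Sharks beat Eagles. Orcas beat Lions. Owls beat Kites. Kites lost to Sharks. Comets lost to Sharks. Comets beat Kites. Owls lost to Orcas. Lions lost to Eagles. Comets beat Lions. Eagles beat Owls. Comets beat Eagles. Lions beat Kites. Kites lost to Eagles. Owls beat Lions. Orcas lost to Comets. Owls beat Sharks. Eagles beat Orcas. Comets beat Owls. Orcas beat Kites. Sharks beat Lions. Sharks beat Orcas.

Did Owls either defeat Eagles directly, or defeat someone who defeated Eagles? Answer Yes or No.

Owls did not beat Eagles directly.
Owls beat Lions, Kites, Sharks. Of those, Sharks beat Eagles.

Yes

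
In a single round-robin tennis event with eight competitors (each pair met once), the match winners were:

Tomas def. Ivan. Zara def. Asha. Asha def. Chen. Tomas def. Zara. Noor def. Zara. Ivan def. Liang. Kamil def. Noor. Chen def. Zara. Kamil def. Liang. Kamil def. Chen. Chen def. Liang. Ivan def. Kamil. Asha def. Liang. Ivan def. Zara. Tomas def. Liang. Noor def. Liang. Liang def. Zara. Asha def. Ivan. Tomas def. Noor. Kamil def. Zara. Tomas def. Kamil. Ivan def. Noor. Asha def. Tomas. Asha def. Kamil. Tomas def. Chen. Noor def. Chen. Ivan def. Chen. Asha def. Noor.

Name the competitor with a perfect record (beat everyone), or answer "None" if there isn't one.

None

Highest win total is Tomas with 6 (out of 7 possible).
Tomas lost to Asha, so no competitor went undefeated.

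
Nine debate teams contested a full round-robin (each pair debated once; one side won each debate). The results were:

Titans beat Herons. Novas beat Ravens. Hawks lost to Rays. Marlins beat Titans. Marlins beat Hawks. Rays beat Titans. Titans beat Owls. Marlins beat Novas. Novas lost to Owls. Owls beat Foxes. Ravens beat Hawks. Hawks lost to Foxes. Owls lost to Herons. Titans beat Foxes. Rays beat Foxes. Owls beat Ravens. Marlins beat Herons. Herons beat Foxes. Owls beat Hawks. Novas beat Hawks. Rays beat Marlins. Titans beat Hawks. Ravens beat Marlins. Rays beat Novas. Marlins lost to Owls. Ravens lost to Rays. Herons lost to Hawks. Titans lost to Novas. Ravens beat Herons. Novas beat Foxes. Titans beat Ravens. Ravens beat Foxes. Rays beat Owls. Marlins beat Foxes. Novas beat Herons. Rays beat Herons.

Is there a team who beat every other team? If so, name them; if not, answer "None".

Rays has 8 wins out of 8 opponents — a perfect record.

Rays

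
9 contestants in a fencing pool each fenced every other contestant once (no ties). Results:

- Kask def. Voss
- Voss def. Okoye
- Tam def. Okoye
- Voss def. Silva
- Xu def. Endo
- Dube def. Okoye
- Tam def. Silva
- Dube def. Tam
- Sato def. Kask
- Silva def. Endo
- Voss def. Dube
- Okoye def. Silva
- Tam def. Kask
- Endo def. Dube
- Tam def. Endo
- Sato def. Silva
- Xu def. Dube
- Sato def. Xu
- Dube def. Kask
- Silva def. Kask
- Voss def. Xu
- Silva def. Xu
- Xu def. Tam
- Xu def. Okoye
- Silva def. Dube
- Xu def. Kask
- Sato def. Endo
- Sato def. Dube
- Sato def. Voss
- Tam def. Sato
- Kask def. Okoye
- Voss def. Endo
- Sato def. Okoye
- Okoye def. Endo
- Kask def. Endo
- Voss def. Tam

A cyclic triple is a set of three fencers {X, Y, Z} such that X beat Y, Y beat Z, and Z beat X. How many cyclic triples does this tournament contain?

Win totals: Endo 1, Dube 3, Sato 7, Okoye 2, Tam 5, Kask 3, Silva 4, Xu 5, Voss 6.
A fencer with w wins dominates both others in C(w,2) triples; summing gives 0 + 3 + 21 + 1 + 10 + 3 + 6 + 10 + 15 = 69 transitive triples.
Total triples C(9,3) = 84, so cyclic triples = 84 − 69 = 15.

15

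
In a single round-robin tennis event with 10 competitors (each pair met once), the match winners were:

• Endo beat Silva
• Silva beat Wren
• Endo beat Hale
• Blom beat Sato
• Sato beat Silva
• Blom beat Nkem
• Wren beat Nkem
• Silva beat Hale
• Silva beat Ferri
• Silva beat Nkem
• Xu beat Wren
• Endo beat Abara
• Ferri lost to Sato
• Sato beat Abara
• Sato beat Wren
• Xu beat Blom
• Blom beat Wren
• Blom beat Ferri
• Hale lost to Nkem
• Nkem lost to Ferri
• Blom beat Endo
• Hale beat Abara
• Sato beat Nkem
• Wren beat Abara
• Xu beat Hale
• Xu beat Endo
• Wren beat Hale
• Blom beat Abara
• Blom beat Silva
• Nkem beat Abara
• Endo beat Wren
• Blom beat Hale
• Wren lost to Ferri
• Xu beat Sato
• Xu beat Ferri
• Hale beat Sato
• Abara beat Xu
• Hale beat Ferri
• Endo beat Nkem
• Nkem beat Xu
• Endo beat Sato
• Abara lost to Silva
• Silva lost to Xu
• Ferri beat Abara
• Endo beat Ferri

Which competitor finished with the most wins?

Blom

Win totals: Hale 3, Wren 3, Xu 7, Blom 8, Endo 7, Nkem 3, Silva 5, Sato 5, Ferri 3, Abara 1.
Blom leads with 8 wins (next highest: 7).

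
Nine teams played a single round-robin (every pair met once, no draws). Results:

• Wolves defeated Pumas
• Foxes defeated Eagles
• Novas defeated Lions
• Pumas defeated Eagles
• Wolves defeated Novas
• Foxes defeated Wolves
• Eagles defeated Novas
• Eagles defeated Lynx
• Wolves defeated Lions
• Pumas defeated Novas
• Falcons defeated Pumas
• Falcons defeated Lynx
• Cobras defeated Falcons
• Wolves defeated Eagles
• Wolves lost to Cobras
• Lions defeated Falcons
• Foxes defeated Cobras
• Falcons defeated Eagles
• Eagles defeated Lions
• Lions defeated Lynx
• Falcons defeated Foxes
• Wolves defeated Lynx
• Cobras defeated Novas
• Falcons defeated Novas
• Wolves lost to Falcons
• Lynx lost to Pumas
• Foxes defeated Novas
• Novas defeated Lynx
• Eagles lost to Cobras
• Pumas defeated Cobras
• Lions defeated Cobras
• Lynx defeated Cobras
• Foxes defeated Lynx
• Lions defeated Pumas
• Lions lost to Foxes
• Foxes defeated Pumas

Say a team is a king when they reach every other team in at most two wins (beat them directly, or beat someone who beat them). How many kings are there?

Eagles cannot reach Wolves, Foxes in two steps.
Wolves cannot reach Foxes in two steps.
Pumas cannot reach Foxes in two steps.
Falcons reaches everyone (king).
Foxes reaches everyone (king).
Novas cannot reach Eagles, Wolves, Foxes in two steps.
Lynx cannot reach Pumas, Foxes, Lions in two steps.
Cobras reaches everyone (king).
Lions reaches everyone (king).
Kings: Falcons, Foxes, Cobras, Lions — 4.

4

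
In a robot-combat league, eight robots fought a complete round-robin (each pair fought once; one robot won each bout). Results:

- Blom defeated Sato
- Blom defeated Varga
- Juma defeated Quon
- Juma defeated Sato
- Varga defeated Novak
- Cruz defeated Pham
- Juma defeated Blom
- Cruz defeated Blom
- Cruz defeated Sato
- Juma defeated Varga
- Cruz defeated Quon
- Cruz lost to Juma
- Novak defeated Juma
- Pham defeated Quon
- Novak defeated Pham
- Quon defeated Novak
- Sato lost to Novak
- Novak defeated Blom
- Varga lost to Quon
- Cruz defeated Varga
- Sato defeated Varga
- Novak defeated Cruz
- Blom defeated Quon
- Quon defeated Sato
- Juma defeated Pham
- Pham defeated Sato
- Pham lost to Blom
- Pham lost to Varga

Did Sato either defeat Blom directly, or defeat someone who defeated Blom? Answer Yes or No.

No

Sato did not beat Blom directly.
Sato beat Varga, but each of them lost to Blom. No two-step path.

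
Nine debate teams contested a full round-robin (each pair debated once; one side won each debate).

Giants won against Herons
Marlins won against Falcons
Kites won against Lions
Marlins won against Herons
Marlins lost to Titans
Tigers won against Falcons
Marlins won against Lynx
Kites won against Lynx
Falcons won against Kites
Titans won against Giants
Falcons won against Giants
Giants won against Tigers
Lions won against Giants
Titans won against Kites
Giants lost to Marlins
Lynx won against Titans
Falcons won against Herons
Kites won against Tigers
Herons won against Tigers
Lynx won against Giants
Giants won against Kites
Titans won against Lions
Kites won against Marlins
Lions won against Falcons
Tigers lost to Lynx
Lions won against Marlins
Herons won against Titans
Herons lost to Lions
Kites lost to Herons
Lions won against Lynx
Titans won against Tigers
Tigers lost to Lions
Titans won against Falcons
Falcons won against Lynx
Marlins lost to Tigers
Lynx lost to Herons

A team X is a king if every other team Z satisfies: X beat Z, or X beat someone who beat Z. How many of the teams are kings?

7

Titans reaches everyone (king).
Kites reaches everyone (king).
Falcons reaches everyone (king).
Marlins cannot reach Lions in two steps.
Tigers cannot reach Titans, Lions in two steps.
Herons reaches everyone (king).
Giants reaches everyone (king).
Lions reaches everyone (king).
Lynx reaches everyone (king).
Kings: Titans, Kites, Falcons, Herons, Giants, Lions, Lynx — 7.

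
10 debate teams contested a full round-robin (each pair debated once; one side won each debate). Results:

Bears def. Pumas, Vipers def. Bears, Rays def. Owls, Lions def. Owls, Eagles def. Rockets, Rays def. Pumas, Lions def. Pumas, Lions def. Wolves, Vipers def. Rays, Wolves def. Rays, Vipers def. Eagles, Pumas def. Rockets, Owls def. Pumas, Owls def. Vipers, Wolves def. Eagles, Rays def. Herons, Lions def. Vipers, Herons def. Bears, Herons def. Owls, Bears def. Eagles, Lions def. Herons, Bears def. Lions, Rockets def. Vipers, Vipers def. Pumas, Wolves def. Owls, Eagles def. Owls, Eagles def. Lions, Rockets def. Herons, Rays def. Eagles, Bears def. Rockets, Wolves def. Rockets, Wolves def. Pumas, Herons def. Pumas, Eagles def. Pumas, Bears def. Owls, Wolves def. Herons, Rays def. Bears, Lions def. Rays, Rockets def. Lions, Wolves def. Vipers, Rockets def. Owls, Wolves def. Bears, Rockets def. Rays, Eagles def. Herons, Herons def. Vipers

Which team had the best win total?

Wolves

Win totals: Pumas 1, Rockets 5, Owls 2, Lions 6, Vipers 4, Bears 5, Eagles 5, Wolves 8, Rays 5, Herons 4.
Wolves leads with 8 wins (next highest: 6).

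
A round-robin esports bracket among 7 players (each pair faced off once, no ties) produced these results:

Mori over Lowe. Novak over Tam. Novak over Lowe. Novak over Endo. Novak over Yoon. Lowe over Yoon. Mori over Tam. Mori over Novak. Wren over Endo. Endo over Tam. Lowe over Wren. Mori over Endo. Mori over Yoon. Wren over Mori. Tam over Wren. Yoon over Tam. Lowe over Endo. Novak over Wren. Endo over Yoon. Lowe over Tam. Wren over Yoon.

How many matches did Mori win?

Mori's results: beat Endo, Yoon, Lowe, Novak, Tam; lost to Wren.
That is 5 wins.

5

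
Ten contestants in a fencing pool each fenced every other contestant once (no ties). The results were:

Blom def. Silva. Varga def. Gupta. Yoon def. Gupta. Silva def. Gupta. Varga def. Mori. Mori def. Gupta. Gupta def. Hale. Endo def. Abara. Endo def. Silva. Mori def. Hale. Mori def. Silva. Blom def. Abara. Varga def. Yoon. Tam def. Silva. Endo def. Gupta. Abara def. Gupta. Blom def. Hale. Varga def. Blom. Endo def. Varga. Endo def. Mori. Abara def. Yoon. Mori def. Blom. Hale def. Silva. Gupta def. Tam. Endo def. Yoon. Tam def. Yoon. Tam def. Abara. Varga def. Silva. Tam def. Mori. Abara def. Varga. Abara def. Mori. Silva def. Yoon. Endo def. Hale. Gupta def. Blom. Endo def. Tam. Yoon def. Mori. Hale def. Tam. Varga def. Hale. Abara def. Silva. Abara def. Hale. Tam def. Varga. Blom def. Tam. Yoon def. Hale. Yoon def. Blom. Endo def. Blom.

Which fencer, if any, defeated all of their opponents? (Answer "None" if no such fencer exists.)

Endo

Endo has 9 wins out of 9 opponents — a perfect record.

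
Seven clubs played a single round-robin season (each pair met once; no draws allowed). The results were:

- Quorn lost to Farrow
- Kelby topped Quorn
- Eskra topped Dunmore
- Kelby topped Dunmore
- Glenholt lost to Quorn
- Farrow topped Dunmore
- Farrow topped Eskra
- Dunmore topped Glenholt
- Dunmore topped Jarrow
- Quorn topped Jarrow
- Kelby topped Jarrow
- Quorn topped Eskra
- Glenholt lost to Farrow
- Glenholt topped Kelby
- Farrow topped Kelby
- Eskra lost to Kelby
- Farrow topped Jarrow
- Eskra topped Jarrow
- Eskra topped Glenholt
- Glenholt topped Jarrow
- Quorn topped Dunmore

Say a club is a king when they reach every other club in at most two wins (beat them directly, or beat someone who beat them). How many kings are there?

1

Jarrow cannot reach Kelby, Eskra, Farrow, Quorn, Dunmore, Glenholt in two steps.
Kelby cannot reach Farrow in two steps.
Eskra cannot reach Farrow, Quorn in two steps.
Farrow reaches everyone (king).
Quorn cannot reach Farrow in two steps.
Dunmore cannot reach Eskra, Farrow, Quorn in two steps.
Glenholt cannot reach Farrow in two steps.
Kings: Farrow — 1.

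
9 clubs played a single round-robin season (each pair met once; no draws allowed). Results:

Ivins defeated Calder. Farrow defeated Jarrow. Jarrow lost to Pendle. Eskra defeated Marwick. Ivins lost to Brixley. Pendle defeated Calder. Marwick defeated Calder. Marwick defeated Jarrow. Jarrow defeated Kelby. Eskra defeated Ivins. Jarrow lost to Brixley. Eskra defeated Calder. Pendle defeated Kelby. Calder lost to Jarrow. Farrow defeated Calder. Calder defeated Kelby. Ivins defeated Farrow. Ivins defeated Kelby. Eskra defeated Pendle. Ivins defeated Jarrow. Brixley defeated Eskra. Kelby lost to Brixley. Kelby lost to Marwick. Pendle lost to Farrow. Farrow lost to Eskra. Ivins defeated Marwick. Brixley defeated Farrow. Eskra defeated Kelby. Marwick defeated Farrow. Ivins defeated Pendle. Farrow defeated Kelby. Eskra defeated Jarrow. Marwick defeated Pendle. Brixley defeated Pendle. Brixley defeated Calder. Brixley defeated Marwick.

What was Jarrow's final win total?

2

Jarrow's results: beat Kelby, Calder; lost to Brixley, Farrow, Ivins, Marwick, Pendle, Eskra.
That is 2 wins.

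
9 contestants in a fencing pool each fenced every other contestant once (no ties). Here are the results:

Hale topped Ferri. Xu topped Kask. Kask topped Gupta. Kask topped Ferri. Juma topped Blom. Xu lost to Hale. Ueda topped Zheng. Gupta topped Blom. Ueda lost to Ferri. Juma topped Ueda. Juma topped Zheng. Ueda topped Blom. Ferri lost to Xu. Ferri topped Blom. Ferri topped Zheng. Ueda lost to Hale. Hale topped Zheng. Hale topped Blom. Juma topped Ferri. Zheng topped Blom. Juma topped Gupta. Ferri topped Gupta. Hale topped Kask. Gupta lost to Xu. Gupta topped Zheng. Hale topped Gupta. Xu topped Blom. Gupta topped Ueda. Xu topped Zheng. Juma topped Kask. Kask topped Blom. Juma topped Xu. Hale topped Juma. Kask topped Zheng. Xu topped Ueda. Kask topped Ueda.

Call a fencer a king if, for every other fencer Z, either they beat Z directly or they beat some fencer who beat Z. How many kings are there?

1

Juma cannot reach Hale in two steps.
Hale reaches everyone (king).
Blom cannot reach Juma, Hale, Xu, Zheng, Gupta, Ferri, Kask, Ueda in two steps.
Xu cannot reach Juma, Hale in two steps.
Zheng cannot reach Juma, Hale, Xu, Gupta, Ferri, Kask, Ueda in two steps.
Gupta cannot reach Juma, Hale, Xu, Ferri, Kask in two steps.
Ferri cannot reach Juma, Hale, Xu, Kask in two steps.
Kask cannot reach Juma, Hale, Xu in two steps.
Ueda cannot reach Juma, Hale, Xu, Gupta, Ferri, Kask in two steps.
Kings: Hale — 1.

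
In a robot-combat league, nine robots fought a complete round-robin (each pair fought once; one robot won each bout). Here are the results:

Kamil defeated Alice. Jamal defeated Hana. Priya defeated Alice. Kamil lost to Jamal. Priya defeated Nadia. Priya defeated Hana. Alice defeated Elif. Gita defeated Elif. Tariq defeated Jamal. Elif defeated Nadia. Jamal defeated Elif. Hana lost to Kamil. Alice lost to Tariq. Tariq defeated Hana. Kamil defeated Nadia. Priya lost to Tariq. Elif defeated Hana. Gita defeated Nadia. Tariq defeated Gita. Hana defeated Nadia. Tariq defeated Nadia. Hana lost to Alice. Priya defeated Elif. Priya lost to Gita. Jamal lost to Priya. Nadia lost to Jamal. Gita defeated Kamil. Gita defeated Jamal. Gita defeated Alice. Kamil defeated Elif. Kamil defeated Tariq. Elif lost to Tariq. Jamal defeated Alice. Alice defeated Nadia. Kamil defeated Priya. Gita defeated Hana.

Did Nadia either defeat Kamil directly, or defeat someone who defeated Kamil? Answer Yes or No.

Nadia did not beat Kamil directly.
Nadia beat no one, so there is no intermediate robot.

No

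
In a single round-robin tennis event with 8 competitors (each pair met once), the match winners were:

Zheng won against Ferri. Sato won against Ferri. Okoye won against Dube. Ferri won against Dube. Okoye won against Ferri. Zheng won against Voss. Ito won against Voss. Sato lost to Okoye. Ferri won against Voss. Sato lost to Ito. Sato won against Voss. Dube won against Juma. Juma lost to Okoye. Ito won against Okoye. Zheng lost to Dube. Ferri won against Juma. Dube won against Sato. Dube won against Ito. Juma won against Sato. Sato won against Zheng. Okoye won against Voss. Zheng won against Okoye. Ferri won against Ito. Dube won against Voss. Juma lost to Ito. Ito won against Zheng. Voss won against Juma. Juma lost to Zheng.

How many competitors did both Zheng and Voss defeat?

Zheng beat: Ferri, Juma, Voss, Okoye.
Voss beat: Juma.
Both beat: Juma — 1.

1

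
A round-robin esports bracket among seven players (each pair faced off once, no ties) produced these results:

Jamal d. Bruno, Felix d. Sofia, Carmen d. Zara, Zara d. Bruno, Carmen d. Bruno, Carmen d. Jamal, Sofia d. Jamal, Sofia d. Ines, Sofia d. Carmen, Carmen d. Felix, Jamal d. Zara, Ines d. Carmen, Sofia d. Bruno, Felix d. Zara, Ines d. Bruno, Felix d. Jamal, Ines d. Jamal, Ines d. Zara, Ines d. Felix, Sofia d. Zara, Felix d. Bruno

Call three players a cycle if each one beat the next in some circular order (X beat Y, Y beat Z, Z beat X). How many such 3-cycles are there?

2

Win totals: Bruno 0, Sofia 5, Ines 5, Jamal 2, Felix 4, Zara 1, Carmen 4.
A player with w wins dominates both others in C(w,2) triples; summing gives 0 + 10 + 10 + 1 + 6 + 0 + 6 = 33 transitive triples.
Total triples C(7,3) = 35, so cyclic triples = 35 − 33 = 2.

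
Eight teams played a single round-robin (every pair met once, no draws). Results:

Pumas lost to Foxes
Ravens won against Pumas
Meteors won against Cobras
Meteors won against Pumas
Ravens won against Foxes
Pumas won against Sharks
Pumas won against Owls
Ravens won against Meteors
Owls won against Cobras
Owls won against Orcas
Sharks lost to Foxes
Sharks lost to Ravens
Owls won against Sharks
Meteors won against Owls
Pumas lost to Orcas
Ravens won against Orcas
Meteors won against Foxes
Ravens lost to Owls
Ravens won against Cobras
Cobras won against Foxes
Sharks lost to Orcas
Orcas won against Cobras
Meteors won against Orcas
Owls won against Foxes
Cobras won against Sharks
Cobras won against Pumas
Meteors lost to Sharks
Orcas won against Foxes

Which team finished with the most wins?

Win totals: Pumas 2, Meteors 5, Orcas 4, Owls 5, Cobras 3, Ravens 6, Sharks 1, Foxes 2.
Ravens leads with 6 wins (next highest: 5).

Ravens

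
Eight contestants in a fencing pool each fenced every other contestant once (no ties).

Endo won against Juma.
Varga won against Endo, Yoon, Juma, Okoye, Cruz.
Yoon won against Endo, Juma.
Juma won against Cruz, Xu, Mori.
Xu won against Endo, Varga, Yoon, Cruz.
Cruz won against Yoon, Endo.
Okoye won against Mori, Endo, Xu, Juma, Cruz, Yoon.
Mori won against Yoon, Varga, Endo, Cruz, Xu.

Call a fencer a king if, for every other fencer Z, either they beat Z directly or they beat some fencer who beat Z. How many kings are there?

3

Juma cannot reach Okoye in two steps.
Cruz cannot reach Varga, Mori, Xu, Okoye in two steps.
Yoon cannot reach Varga, Okoye in two steps.
Varga reaches everyone (king).
Mori reaches everyone (king).
Endo cannot reach Yoon, Varga, Okoye in two steps.
Xu cannot reach Mori in two steps.
Okoye reaches everyone (king).
Kings: Varga, Mori, Okoye — 3.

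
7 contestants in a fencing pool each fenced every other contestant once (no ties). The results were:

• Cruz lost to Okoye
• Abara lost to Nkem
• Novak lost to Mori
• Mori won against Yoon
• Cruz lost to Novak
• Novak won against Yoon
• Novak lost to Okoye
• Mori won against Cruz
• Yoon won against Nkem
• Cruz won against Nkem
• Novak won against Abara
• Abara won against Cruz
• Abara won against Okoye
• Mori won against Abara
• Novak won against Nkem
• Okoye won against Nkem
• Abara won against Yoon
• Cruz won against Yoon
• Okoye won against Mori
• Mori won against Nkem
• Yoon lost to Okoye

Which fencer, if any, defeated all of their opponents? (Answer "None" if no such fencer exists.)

None

Highest win total is Okoye with 5 (out of 6 possible).
Okoye lost to Abara, so no fencer went undefeated.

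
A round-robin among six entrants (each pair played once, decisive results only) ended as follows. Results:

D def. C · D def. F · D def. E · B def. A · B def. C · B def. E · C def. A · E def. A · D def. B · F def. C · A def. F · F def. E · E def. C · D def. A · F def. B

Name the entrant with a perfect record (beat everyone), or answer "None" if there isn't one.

D

D has 5 wins out of 5 opponents — a perfect record.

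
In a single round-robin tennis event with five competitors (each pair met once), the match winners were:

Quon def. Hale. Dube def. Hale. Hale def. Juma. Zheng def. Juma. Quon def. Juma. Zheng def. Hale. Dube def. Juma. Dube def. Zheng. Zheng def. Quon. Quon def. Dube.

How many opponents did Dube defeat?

3

Dube's results: beat Zheng, Juma, Hale; lost to Quon.
That is 3 wins.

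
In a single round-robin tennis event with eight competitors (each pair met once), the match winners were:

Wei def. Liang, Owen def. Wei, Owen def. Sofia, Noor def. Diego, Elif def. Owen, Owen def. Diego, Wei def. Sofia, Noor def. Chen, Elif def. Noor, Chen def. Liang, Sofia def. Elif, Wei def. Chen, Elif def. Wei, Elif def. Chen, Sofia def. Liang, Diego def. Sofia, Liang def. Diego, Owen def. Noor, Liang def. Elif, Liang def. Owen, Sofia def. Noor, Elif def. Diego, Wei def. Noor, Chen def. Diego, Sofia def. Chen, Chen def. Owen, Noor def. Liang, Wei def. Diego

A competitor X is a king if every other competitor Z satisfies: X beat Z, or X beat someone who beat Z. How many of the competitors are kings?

6

Diego cannot reach Owen, Wei in two steps.
Sofia reaches everyone (king).
Chen reaches everyone (king).
Owen reaches everyone (king).
Wei reaches everyone (king).
Elif reaches everyone (king).
Noor cannot reach Wei in two steps.
Liang reaches everyone (king).
Kings: Sofia, Chen, Owen, Wei, Elif, Liang — 6.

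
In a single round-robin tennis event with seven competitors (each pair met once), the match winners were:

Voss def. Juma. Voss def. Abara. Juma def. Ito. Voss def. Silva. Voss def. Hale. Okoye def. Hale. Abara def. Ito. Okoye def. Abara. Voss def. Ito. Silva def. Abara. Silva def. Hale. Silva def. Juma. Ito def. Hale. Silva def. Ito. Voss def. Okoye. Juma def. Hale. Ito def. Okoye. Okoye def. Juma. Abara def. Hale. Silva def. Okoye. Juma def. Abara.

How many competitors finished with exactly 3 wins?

2

Win totals: Okoye 3, Abara 2, Juma 3, Silva 5, Voss 6, Ito 2, Hale 0.
Exactly 3: Okoye, Juma — 2 competitors.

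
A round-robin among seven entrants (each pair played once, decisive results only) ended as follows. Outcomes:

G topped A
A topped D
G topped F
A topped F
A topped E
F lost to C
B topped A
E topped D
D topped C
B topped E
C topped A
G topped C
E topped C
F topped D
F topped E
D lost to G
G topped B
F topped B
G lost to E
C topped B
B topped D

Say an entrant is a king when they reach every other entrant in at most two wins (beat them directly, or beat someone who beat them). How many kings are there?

5

A reaches everyone (king).
B reaches everyone (king).
C cannot reach G in two steps.
D cannot reach E, G in two steps.
E reaches everyone (king).
F reaches everyone (king).
G reaches everyone (king).
Kings: A, B, E, F, G — 5.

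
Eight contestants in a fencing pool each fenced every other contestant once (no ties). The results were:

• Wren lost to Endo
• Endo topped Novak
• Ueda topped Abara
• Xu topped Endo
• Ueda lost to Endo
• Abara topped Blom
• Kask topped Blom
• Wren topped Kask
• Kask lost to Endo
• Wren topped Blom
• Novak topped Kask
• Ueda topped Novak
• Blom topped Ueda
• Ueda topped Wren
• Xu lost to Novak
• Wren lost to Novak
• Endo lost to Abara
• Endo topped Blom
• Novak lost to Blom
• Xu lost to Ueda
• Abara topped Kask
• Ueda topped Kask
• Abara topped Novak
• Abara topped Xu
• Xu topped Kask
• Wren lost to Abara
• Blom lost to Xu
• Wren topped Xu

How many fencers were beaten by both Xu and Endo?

Xu beat: Kask, Endo, Blom.
Endo beat: Kask, Novak, Wren, Ueda, Blom.
Both beat: Kask, Blom — 2.

2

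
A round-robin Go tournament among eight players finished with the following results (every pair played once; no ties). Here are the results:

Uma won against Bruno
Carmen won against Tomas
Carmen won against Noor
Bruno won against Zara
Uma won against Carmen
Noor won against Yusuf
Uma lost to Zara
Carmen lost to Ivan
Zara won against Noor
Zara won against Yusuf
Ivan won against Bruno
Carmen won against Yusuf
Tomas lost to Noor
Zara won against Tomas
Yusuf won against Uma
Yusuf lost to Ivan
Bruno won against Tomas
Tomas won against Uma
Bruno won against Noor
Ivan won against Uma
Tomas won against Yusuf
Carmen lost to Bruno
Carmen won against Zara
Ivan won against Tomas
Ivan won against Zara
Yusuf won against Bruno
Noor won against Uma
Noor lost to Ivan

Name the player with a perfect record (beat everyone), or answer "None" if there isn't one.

Ivan

Ivan has 7 wins out of 7 opponents — a perfect record.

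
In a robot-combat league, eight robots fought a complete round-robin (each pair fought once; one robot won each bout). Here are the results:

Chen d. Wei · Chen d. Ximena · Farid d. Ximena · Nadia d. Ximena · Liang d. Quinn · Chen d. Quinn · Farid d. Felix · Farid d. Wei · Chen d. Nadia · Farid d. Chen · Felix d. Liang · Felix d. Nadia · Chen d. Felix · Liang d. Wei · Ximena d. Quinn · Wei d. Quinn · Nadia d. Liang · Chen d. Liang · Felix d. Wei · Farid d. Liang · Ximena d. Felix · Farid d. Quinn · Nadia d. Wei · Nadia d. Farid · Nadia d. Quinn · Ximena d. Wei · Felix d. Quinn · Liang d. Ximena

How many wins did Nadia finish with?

Nadia's results: beat Liang, Ximena, Wei, Quinn, Farid; lost to Chen, Felix.
That is 5 wins.

5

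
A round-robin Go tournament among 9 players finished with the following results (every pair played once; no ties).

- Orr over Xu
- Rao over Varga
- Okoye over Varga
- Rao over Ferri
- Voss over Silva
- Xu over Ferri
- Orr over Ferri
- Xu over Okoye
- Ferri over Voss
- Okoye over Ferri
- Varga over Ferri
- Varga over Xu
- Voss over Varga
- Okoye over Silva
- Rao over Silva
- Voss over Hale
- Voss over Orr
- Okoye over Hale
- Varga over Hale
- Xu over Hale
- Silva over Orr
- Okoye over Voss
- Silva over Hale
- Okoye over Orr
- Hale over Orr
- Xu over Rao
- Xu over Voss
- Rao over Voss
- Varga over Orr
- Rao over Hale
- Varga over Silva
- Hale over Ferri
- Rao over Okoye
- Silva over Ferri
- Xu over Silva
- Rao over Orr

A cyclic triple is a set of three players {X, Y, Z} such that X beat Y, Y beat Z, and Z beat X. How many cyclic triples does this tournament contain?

12

Win totals: Ferri 1, Silva 3, Hale 2, Voss 4, Xu 6, Orr 2, Rao 7, Okoye 6, Varga 5.
A player with w wins dominates both others in C(w,2) triples; summing gives 0 + 3 + 1 + 6 + 15 + 1 + 21 + 15 + 10 = 72 transitive triples.
Total triples C(9,3) = 84, so cyclic triples = 84 − 72 = 12.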